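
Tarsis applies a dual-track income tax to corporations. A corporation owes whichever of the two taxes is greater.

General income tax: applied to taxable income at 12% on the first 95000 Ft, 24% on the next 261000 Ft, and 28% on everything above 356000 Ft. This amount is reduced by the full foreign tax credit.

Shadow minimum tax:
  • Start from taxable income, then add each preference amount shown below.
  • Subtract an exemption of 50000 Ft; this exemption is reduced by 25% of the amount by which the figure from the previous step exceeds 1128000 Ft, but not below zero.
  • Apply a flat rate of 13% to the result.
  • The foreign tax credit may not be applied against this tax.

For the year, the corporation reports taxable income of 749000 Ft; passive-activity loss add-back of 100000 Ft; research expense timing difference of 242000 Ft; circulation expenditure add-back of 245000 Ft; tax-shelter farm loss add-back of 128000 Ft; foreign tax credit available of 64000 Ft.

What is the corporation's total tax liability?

190320 Ft

Shadow minimum tax:
  Adjusted income: 749000 Ft + 100000 Ft + 242000 Ft + 245000 Ft + 128000 Ft = 1464000 Ft
  Exemption: 25% × (1464000 Ft − 1128000 Ft) = 84000 Ft ≥ 50000 Ft, so the exemption is fully phased out
  Base: 1464000 Ft − 0 Ft = 1464000 Ft
  1464000 Ft × 13% = 190320 Ft

General income tax:
  95000 Ft × 12% = 11400 Ft
  261000 Ft × 24% = 62640 Ft
  393000 Ft × 28% = 110040 Ft
  → 184080 Ft
  Less foreign tax credit 64000 Ft → 120080 Ft

190320 Ft > 120080 Ft, so the shadow minimum tax is the binding amount.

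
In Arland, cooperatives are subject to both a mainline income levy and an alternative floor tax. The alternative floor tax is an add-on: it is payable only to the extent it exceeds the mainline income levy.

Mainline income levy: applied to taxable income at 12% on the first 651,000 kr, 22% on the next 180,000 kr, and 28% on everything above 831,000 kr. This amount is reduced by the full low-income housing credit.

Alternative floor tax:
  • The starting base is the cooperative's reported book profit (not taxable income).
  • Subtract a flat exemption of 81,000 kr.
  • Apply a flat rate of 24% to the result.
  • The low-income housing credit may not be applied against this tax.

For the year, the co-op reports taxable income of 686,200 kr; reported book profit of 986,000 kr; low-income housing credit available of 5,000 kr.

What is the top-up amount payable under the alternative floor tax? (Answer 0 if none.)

136,336 kr

Alternative floor tax:
  Base (reported book profit): 986,000 kr
  Less exemption 81,000 kr → base 905,000 kr
  905,000 kr × 24% = 217,200 kr

Mainline income levy:
  651,000 kr × 12% = 78,120 kr
  35,200 kr × 22% = 7,744 kr
  → 85,864 kr
  Less low-income housing credit 5,000 kr → 80,864 kr

Excess of alternative floor tax over mainline income levy: 217,200 kr − 80,864 kr = 136,336 kr.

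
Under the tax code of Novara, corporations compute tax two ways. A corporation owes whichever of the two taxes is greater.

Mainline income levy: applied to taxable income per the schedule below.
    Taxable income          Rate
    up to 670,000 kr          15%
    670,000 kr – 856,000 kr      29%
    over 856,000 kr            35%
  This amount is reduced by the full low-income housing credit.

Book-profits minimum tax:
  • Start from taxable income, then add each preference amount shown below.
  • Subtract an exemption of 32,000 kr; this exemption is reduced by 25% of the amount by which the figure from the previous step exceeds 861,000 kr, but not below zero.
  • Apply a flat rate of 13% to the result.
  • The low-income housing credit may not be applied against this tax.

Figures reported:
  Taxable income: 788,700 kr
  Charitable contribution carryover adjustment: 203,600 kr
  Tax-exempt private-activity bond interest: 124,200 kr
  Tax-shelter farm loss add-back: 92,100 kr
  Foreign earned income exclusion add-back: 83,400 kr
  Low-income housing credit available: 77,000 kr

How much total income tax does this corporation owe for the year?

167,960 kr

Book-profits minimum tax:
  Adjusted income: 788,700 kr + 203,600 kr + 124,200 kr + 92,100 kr + 83,400 kr = 1,292,000 kr
  Exemption: 25% × (1,292,000 kr − 861,000 kr) = 107,750 kr ≥ 32,000 kr, so the exemption is fully phased out
  Base: 1,292,000 kr − 0 kr = 1,292,000 kr
  1,292,000 kr × 13% = 167,960 kr

Mainline income levy:
  670,000 kr × 15% = 100,500 kr
  118,700 kr × 29% = 34,423 kr
  → 134,923 kr
  Less low-income housing credit 77,000 kr → 57,923 kr

167,960 kr > 57,923 kr, so the book-profits minimum tax is the binding amount.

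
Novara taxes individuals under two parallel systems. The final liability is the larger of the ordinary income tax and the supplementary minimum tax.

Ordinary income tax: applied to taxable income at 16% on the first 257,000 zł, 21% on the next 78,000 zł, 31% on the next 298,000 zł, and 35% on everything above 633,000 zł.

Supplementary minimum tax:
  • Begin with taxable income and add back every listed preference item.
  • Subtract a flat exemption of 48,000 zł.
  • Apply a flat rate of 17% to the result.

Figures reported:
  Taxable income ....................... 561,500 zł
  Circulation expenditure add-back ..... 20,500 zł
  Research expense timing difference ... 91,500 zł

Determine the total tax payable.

Ordinary income tax:
  257,000 zł × 16% = 41,120 zł
  78,000 zł × 21% = 16,380 zł
  226,500 zł × 31% = 70,215 zł
  → 127,715 zł

Supplementary minimum tax:
  Adjusted income: 561,500 zł + 20,500 zł + 91,500 zł = 673,500 zł
  Less exemption 48,000 zł → base 625,500 zł
  625,500 zł × 17% = 106,335 zł

127,715 zł > 106,335 zł, so the ordinary income tax governs.

127,715 zł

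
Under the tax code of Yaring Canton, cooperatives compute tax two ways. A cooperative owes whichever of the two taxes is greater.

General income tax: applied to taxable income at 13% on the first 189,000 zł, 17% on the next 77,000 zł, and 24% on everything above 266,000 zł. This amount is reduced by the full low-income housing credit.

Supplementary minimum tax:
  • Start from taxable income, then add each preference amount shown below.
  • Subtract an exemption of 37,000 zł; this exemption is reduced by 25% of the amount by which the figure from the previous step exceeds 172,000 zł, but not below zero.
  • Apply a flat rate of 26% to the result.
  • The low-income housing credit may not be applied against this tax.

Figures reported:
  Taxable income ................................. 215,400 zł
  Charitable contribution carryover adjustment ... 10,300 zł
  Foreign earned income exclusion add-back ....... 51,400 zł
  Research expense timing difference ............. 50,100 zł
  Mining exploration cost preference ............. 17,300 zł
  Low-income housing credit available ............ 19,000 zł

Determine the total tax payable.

89,570 zł

General income tax:
  189,000 zł × 13% = 24,570 zł
  26,400 zł × 17% = 4,488 zł
  → 29,058 zł
  Less low-income housing credit 19,000 zł → 10,058 zł

Supplementary minimum tax:
  Adjusted income: 215,400 zł + 10,300 zł + 51,400 zł + 50,100 zł + 17,300 zł = 344,500 zł
  Exemption: 25% × (344,500 zł − 172,000 zł) = 43,125 zł ≥ 37,000 zł, so the exemption is fully phased out
  Base: 344,500 zł − 0 zł = 344,500 zł
  344,500 zł × 26% = 89,570 zł

89,570 zł > 10,058 zł, so the supplementary minimum tax is the binding amount.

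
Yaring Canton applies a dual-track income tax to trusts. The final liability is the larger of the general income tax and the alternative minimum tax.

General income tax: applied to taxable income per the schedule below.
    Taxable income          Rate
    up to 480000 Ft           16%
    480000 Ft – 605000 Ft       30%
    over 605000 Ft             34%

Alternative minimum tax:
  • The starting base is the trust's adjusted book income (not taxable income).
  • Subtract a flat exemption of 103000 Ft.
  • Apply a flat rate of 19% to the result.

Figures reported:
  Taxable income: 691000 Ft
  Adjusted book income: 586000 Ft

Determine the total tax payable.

Alternative minimum tax:
  Base (adjusted book income): 586000 Ft
  Less exemption 103000 Ft → base 483000 Ft
  483000 Ft × 19% = 91770 Ft

General income tax:
  480000 Ft × 16% = 76800 Ft
  125000 Ft × 30% = 37500 Ft
  86000 Ft × 34% = 29240 Ft
  → 143540 Ft

143540 Ft > 91770 Ft, so the general income tax governs.

143540 Ft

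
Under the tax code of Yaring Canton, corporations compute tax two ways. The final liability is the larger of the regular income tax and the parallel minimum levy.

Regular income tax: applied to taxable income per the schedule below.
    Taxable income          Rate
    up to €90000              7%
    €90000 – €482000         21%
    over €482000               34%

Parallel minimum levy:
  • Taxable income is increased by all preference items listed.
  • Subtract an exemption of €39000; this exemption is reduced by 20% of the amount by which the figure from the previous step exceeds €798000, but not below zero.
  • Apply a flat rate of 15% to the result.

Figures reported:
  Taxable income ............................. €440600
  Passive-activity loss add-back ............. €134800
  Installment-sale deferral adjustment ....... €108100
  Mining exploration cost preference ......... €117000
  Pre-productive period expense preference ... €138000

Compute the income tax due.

Parallel minimum levy:
  Adjusted income: €440600 + €134800 + €108100 + €117000 + €138000 = €938500
  Exemption: €39000 − 20% × (€938500 − €798000) = €39000 − €28100 = €10900
  Base: €938500 − €10900 = €927600
  €927600 × 15% = €139140

Regular income tax:
  €90000 × 7% = €6300
  €350600 × 21% = €73626
  → €79926

€139140 > €79926, so the parallel minimum levy is the binding amount.

€139140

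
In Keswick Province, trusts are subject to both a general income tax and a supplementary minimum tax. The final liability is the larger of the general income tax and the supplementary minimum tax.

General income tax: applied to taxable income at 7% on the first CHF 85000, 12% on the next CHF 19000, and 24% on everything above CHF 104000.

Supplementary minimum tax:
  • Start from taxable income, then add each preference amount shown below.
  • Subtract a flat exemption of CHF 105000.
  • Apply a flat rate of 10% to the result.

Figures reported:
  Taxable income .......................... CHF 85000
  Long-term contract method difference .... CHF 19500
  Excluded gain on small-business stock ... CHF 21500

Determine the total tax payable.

General income tax:
  CHF 85000 × 7% = CHF 5950

Supplementary minimum tax:
  Adjusted income: CHF 85000 + CHF 19500 + CHF 21500 = CHF 126000
  Less exemption CHF 105000 → base CHF 21000
  CHF 21000 × 10% = CHF 2100

CHF 5950 > CHF 2100, so the general income tax governs.

CHF 5950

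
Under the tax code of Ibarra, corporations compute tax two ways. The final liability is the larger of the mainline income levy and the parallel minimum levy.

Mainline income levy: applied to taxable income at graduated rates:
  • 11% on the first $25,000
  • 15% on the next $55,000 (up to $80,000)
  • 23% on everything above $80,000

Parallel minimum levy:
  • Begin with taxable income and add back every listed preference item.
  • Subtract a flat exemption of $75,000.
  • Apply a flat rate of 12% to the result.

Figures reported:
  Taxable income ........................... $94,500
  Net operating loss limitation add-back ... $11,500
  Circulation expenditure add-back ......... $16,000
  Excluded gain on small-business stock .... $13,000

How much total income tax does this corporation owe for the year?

Parallel minimum levy:
  Adjusted income: $94,500 + $11,500 + $16,000 + $13,000 = $135,000
  Less exemption $75,000 → base $60,000
  $60,000 × 12% = $7,200

Mainline income levy:
  $25,000 × 11% = $2,750
  $55,000 × 15% = $8,250
  $14,500 × 23% = $3,335
  → $14,335

$14,335 > $7,200, so the mainline income levy governs.

$14,335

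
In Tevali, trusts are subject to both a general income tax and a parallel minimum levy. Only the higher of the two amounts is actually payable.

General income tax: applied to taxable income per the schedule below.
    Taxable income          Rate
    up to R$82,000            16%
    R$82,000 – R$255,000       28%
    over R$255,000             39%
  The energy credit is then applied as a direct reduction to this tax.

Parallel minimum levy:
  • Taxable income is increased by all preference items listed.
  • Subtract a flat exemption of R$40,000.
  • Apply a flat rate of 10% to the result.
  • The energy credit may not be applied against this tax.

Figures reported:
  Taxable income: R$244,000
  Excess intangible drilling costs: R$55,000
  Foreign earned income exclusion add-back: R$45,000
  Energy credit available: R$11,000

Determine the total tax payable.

Parallel minimum levy:
  Adjusted income: R$244,000 + R$55,000 + R$45,000 = R$344,000
  Less exemption R$40,000 → base R$304,000
  R$304,000 × 10% = R$30,400

General income tax:
  R$82,000 × 16% = R$13,120
  R$162,000 × 28% = R$45,360
  → R$58,480
  Less energy credit R$11,000 → R$47,480

R$47,480 > R$30,400, so the general income tax governs.

R$47,480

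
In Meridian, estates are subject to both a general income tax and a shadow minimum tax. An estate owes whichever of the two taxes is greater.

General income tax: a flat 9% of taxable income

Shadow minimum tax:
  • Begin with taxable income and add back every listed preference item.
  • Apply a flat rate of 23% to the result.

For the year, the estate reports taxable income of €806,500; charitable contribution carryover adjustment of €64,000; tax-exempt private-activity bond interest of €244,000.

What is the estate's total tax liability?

€256,335

Shadow minimum tax:
  Adjusted income: €806,500 + €64,000 + €244,000 = €1,114,500
  €1,114,500 × 23% = €256,335

General income tax:
  €806,500 × 9% = €72,585

€256,335 > €72,585, so the shadow minimum tax is the binding amount.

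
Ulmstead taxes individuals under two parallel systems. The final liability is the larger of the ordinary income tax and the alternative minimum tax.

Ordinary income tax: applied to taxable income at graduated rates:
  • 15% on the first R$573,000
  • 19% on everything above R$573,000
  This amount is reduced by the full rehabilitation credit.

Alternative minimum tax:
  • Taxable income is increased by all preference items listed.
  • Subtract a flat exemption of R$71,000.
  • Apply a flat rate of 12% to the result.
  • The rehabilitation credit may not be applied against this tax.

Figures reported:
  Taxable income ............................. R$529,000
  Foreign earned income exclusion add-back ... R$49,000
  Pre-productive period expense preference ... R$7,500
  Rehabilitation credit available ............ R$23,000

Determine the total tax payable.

R$61,740

Ordinary income tax:
  R$529,000 × 15% = R$79,350
  Less rehabilitation credit R$23,000 → R$56,350

Alternative minimum tax:
  Adjusted income: R$529,000 + R$49,000 + R$7,500 = R$585,500
  Less exemption R$71,000 → base R$514,500
  R$514,500 × 12% = R$61,740

R$61,740 > R$56,350, so the alternative minimum tax is the binding amount.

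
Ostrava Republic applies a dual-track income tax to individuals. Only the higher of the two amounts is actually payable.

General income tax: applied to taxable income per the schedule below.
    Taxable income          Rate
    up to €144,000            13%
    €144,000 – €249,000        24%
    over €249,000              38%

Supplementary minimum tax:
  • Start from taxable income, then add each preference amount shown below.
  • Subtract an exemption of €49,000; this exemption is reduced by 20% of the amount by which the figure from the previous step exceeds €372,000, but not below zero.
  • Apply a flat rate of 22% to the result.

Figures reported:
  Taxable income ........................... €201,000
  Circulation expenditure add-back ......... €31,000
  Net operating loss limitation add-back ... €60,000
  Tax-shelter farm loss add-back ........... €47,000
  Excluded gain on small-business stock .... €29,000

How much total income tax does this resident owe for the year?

€70,180

Supplementary minimum tax:
  Adjusted income: €201,000 + €31,000 + €60,000 + €47,000 + €29,000 = €368,000
  Exemption: €368,000 ≤ €372,000, so full €49,000 applies
  Base: €368,000 − €49,000 = €319,000
  €319,000 × 22% = €70,180

General income tax:
  €144,000 × 13% = €18,720
  €57,000 × 24% = €13,680
  → €32,400

€70,180 > €32,400, so the supplementary minimum tax is the binding amount.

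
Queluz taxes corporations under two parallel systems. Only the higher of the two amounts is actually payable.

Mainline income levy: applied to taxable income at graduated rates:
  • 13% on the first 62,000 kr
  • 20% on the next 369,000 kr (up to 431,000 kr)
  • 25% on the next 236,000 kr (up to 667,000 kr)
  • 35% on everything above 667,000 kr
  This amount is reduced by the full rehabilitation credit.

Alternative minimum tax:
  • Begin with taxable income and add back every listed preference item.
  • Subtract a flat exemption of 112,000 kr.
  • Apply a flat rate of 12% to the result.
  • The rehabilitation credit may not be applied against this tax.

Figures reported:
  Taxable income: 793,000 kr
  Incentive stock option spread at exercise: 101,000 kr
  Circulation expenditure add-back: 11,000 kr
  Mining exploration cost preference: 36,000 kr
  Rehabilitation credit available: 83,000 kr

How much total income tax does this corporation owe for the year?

Mainline income levy:
  62,000 kr × 13% = 8,060 kr
  369,000 kr × 20% = 73,800 kr
  236,000 kr × 25% = 59,000 kr
  126,000 kr × 35% = 44,100 kr
  → 184,960 kr
  Less rehabilitation credit 83,000 kr → 101,960 kr

Alternative minimum tax:
  Adjusted income: 793,000 kr + 101,000 kr + 11,000 kr + 36,000 kr = 941,000 kr
  Less exemption 112,000 kr → base 829,000 kr
  829,000 kr × 12% = 99,480 kr

101,960 kr > 99,480 kr, so the mainline income levy governs.

101,960 kr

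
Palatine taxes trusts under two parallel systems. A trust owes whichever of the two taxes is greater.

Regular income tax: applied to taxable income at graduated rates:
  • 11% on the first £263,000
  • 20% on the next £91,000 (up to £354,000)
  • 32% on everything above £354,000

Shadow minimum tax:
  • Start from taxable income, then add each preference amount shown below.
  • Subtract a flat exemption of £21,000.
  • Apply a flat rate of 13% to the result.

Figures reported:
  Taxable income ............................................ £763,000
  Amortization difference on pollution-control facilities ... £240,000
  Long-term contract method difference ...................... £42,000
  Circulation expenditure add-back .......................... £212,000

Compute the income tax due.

£178,010

Regular income tax:
  £263,000 × 11% = £28,930
  £91,000 × 20% = £18,200
  £409,000 × 32% = £130,880
  → £178,010

Shadow minimum tax:
  Adjusted income: £763,000 + £240,000 + £42,000 + £212,000 = £1,257,000
  Less exemption £21,000 → base £1,236,000
  £1,236,000 × 13% = £160,680

£178,010 > £160,680, so the regular income tax governs.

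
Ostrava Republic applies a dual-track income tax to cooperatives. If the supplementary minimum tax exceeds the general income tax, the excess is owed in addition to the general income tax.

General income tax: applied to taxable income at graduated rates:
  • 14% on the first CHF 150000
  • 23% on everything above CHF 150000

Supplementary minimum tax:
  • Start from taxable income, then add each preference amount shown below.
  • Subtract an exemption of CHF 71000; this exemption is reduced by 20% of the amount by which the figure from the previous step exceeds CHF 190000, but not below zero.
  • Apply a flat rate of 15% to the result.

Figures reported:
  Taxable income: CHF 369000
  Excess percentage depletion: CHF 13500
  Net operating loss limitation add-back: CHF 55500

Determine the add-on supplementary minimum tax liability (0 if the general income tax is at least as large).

General income tax:
  CHF 150000 × 14% = CHF 21000
  CHF 219000 × 23% = CHF 50370
  → CHF 71370

Supplementary minimum tax:
  Adjusted income: CHF 369000 + CHF 13500 + CHF 55500 = CHF 438000
  Exemption: CHF 71000 − 20% × (CHF 438000 − CHF 190000) = CHF 71000 − CHF 49600 = CHF 21400
  Base: CHF 438000 − CHF 21400 = CHF 416600
  CHF 416600 × 15% = CHF 62490

CHF 62490 ≤ CHF 71370, so no add-on is due.

CHF 0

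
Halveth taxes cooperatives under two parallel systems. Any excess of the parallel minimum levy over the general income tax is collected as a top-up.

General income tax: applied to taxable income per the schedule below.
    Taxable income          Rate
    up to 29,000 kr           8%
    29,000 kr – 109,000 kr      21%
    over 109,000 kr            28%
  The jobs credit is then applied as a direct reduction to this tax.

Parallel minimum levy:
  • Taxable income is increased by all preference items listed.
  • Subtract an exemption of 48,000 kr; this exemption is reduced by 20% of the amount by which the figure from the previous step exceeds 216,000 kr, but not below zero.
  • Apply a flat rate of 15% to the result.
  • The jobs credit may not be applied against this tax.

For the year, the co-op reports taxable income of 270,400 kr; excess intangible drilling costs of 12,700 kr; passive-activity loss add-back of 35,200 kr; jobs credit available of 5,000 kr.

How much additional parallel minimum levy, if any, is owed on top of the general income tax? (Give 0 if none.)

Parallel minimum levy:
  Adjusted income: 270,400 kr + 12,700 kr + 35,200 kr = 318,300 kr
  Exemption: 48,000 kr − 20% × (318,300 kr − 216,000 kr) = 48,000 kr − 20,460 kr = 27,540 kr
  Base: 318,300 kr − 27,540 kr = 290,760 kr
  290,760 kr × 15% = 43,614 kr

General income tax:
  29,000 kr × 8% = 2,320 kr
  80,000 kr × 21% = 16,800 kr
  161,400 kr × 28% = 45,192 kr
  → 64,312 kr
  Less jobs credit 5,000 kr → 59,312 kr

43,614 kr ≤ 59,312 kr, so no add-on is due.

0 kr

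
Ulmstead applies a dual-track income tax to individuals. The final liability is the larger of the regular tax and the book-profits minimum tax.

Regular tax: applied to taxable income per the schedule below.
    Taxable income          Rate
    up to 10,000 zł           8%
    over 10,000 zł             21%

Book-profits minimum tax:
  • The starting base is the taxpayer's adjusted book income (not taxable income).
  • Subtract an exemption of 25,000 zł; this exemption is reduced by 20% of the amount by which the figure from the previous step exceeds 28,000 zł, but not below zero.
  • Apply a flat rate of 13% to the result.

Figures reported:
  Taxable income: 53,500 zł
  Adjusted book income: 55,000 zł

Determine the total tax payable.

9,935 zł

Regular tax:
  10,000 zł × 8% = 800 zł
  43,500 zł × 21% = 9,135 zł
  → 9,935 zł

Book-profits minimum tax:
  Base (adjusted book income): 55,000 zł
  Exemption: 25,000 zł − 20% × (55,000 zł − 28,000 zł) = 25,000 zł − 5,400 zł = 19,600 zł
  Base: 55,000 zł − 19,600 zł = 35,400 zł
  35,400 zł × 13% = 4,602 zł

9,935 zł > 4,602 zł, so the regular tax governs.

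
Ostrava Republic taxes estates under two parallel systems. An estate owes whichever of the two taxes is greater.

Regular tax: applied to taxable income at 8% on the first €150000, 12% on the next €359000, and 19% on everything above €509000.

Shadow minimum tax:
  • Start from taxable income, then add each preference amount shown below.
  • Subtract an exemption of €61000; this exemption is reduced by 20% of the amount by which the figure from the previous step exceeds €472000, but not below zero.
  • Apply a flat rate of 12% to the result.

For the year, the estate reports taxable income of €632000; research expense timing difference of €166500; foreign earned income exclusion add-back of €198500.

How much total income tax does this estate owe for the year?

Shadow minimum tax:
  Adjusted income: €632000 + €166500 + €198500 = €997000
  Exemption: 20% × (€997000 − €472000) = €105000 ≥ €61000, so the exemption is fully phased out
  Base: €997000 − €0 = €997000
  €997000 × 12% = €119640

Regular tax:
  €150000 × 8% = €12000
  €359000 × 12% = €43080
  €123000 × 19% = €23370
  → €78450

€119640 > €78450, so the shadow minimum tax is the binding amount.

€119640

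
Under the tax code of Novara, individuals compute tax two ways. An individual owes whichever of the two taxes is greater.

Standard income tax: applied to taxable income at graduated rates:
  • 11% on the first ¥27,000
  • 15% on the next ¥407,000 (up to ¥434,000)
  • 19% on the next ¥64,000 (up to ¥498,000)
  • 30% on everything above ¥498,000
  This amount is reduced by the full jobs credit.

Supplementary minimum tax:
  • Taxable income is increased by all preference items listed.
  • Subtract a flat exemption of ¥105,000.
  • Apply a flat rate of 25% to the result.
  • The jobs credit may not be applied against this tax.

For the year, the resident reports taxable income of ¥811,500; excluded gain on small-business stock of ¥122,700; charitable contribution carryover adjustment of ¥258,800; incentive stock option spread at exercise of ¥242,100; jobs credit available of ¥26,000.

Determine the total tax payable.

¥332,525

Standard income tax:
  ¥27,000 × 11% = ¥2,970
  ¥407,000 × 15% = ¥61,050
  ¥64,000 × 19% = ¥12,160
  ¥313,500 × 30% = ¥94,050
  → ¥170,230
  Less jobs credit ¥26,000 → ¥144,230

Supplementary minimum tax:
  Adjusted income: ¥811,500 + ¥122,700 + ¥258,800 + ¥242,100 = ¥1,435,100
  Less exemption ¥105,000 → base ¥1,330,100
  ¥1,330,100 × 25% = ¥332,525

¥332,525 > ¥144,230, so the supplementary minimum tax is the binding amount.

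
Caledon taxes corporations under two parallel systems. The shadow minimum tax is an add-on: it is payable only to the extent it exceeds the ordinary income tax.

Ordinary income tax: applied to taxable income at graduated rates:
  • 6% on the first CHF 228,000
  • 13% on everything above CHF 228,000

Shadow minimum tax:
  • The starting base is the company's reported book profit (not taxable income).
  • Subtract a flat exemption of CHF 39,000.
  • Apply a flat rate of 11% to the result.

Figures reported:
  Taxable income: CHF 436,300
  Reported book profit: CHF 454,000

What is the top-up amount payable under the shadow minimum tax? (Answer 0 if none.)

CHF 4,891

Ordinary income tax:
  CHF 228,000 × 6% = CHF 13,680
  CHF 208,300 × 13% = CHF 27,079
  → CHF 40,759

Shadow minimum tax:
  Base (reported book profit): CHF 454,000
  Less exemption CHF 39,000 → base CHF 415,000
  CHF 415,000 × 11% = CHF 45,650

Excess of shadow minimum tax over ordinary income tax: CHF 45,650 − CHF 40,759 = CHF 4,891.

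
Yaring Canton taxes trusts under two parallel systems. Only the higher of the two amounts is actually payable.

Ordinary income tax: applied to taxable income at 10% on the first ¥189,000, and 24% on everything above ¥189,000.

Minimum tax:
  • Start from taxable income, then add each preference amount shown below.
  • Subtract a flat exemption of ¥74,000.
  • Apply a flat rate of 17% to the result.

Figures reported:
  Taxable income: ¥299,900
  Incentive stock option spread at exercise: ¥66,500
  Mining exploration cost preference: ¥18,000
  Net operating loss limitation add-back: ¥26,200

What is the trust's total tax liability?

¥57,222

Ordinary income tax:
  ¥189,000 × 10% = ¥18,900
  ¥110,900 × 24% = ¥26,616
  → ¥45,516

Minimum tax:
  Adjusted income: ¥299,900 + ¥66,500 + ¥18,000 + ¥26,200 = ¥410,600
  Less exemption ¥74,000 → base ¥336,600
  ¥336,600 × 17% = ¥57,222

¥57,222 > ¥45,516, so the minimum tax is the binding amount.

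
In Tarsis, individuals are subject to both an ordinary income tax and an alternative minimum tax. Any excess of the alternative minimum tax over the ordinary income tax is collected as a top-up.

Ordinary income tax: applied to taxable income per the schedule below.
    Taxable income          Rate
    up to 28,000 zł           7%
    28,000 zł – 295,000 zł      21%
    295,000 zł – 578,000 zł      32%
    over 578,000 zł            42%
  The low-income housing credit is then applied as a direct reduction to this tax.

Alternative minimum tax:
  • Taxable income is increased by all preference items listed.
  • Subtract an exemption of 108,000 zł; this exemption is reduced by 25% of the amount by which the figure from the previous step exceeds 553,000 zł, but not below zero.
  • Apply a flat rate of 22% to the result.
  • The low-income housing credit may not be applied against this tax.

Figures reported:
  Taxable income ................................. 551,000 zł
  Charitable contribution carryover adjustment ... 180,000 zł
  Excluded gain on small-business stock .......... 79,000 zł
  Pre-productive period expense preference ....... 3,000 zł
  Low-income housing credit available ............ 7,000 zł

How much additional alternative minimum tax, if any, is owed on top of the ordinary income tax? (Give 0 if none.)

Alternative minimum tax:
  Adjusted income: 551,000 zł + 180,000 zł + 79,000 zł + 3,000 zł = 813,000 zł
  Exemption: 108,000 zł − 25% × (813,000 zł − 553,000 zł) = 108,000 zł − 65,000 zł = 43,000 zł
  Base: 813,000 zł − 43,000 zł = 770,000 zł
  770,000 zł × 22% = 169,400 zł

Ordinary income tax:
  28,000 zł × 7% = 1,960 zł
  267,000 zł × 21% = 56,070 zł
  256,000 zł × 32% = 81,920 zł
  → 139,950 zł
  Less low-income housing credit 7,000 zł → 132,950 zł

Excess of alternative minimum tax over ordinary income tax: 169,400 zł − 132,950 zł = 36,450 zł.

36,450 zł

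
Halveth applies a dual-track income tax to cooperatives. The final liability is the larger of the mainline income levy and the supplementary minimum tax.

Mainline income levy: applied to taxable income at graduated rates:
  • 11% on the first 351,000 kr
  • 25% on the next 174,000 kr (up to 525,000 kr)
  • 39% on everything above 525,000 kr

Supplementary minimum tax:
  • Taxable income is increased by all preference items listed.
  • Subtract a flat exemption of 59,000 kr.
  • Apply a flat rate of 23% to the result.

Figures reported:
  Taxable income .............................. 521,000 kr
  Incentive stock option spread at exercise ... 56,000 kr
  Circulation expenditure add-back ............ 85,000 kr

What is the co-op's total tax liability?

138,690 kr

Mainline income levy:
  351,000 kr × 11% = 38,610 kr
  170,000 kr × 25% = 42,500 kr
  → 81,110 kr

Supplementary minimum tax:
  Adjusted income: 521,000 kr + 56,000 kr + 85,000 kr = 662,000 kr
  Less exemption 59,000 kr → base 603,000 kr
  603,000 kr × 23% = 138,690 kr

138,690 kr > 81,110 kr, so the supplementary minimum tax is the binding amount.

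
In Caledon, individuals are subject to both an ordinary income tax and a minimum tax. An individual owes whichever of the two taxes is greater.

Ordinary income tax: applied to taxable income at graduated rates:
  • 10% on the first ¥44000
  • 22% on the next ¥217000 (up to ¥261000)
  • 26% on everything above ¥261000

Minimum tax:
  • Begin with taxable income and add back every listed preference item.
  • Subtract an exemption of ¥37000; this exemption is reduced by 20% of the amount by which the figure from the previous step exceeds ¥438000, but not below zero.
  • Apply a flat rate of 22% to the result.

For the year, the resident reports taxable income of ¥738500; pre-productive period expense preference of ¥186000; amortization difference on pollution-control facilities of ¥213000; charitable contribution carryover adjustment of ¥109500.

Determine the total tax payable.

Ordinary income tax:
  ¥44000 × 10% = ¥4400
  ¥217000 × 22% = ¥47740
  ¥477500 × 26% = ¥124150
  → ¥176290

Minimum tax:
  Adjusted income: ¥738500 + ¥186000 + ¥213000 + ¥109500 = ¥1247000
  Exemption: 20% × (¥1247000 − ¥438000) = ¥161800 ≥ ¥37000, so the exemption is fully phased out
  Base: ¥1247000 − ¥0 = ¥1247000
  ¥1247000 × 22% = ¥274340

¥274340 > ¥176290, so the minimum tax is the binding amount.

¥274340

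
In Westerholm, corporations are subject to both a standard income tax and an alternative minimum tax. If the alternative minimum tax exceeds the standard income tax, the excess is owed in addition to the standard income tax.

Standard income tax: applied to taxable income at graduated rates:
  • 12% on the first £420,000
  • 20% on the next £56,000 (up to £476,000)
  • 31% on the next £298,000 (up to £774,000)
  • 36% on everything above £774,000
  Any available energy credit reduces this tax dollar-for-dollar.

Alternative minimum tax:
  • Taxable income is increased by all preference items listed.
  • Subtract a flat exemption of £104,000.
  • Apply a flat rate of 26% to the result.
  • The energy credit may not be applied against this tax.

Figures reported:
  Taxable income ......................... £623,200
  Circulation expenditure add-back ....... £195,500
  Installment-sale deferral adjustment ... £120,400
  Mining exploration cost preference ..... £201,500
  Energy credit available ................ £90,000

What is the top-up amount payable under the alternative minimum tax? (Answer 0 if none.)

Standard income tax:
  £420,000 × 12% = £50,400
  £56,000 × 20% = £11,200
  £147,200 × 31% = £45,632
  → £107,232
  Less energy credit £90,000 → £17,232

Alternative minimum tax:
  Adjusted income: £623,200 + £195,500 + £120,400 + £201,500 = £1,140,600
  Less exemption £104,000 → base £1,036,600
  £1,036,600 × 26% = £269,516

Excess of alternative minimum tax over standard income tax: £269,516 − £17,232 = £252,284.

£252,284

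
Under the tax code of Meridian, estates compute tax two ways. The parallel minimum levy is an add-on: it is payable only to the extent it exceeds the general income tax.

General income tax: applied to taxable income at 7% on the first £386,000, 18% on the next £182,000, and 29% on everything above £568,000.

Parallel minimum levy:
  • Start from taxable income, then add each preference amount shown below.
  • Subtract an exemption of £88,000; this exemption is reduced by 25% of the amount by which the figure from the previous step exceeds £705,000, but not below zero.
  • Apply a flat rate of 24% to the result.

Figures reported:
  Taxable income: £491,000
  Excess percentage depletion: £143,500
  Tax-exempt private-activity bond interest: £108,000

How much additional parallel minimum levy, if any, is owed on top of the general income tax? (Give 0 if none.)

Parallel minimum levy:
  Adjusted income: £491,000 + £143,500 + £108,000 = £742,500
  Exemption: £88,000 − 25% × (£742,500 − £705,000) = £88,000 − £9,375 = £78,625
  Base: £742,500 − £78,625 = £663,875
  £663,875 × 24% = £159,330

General income tax:
  £386,000 × 7% = £27,020
  £105,000 × 18% = £18,900
  → £45,920

Excess of parallel minimum levy over general income tax: £159,330 − £45,920 = £113,410.

£113,410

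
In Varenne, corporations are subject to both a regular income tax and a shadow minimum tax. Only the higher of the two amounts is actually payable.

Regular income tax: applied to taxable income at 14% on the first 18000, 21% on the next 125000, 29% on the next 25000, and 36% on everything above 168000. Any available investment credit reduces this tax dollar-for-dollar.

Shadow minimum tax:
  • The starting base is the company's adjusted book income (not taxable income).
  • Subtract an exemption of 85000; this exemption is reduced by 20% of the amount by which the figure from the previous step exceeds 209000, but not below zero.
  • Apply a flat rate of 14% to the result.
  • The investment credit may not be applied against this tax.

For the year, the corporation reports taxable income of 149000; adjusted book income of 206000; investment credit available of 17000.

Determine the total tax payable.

16940

Shadow minimum tax:
  Base (adjusted book income): 206000
  Exemption: 206000 ≤ 209000, so full 85000 applies
  Base: 206000 − 85000 = 121000
  121000 × 14% = 16940

Regular income tax:
  18000 × 14% = 2520
  125000 × 21% = 26250
  6000 × 29% = 1740
  → 30510
  Less investment credit 17000 → 13510

16940 > 13510, so the shadow minimum tax is the binding amount.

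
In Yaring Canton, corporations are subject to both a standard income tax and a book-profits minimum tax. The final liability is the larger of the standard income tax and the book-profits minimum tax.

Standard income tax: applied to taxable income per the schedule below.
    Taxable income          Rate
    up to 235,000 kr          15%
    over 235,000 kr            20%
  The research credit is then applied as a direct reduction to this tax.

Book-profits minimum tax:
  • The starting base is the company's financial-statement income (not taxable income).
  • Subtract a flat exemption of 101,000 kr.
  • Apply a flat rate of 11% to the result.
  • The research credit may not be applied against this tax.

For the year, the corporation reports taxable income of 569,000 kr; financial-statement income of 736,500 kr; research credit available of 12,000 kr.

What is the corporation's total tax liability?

90,050 kr

Standard income tax:
  235,000 kr × 15% = 35,250 kr
  334,000 kr × 20% = 66,800 kr
  → 102,050 kr
  Less research credit 12,000 kr → 90,050 kr

Book-profits minimum tax:
  Base (financial-statement income): 736,500 kr
  Less exemption 101,000 kr → base 635,500 kr
  635,500 kr × 11% = 69,905 kr

90,050 kr > 69,905 kr, so the standard income tax governs.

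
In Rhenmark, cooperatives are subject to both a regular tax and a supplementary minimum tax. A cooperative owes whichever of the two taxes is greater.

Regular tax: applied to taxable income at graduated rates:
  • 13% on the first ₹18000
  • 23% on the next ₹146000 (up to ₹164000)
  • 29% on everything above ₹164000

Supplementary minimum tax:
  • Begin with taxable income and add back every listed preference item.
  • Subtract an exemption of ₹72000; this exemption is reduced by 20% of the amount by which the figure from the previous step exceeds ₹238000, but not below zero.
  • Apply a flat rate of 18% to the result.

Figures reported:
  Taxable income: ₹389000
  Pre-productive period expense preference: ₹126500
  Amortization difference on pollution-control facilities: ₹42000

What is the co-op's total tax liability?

₹101170

Regular tax:
  ₹18000 × 13% = ₹2340
  ₹146000 × 23% = ₹33580
  ₹225000 × 29% = ₹65250
  → ₹101170

Supplementary minimum tax:
  Adjusted income: ₹389000 + ₹126500 + ₹42000 = ₹557500
  Exemption: ₹72000 − 20% × (₹557500 − ₹238000) = ₹72000 − ₹63900 = ₹8100
  Base: ₹557500 − ₹8100 = ₹549400
  ₹549400 × 18% = ₹98892

₹101170 > ₹98892, so the regular tax governs.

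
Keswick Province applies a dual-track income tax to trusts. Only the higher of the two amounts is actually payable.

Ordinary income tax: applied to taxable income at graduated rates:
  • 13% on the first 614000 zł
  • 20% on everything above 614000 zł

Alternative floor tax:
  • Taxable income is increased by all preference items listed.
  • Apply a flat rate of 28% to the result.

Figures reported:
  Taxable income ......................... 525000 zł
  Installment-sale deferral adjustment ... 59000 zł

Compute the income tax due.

163520 zł

Ordinary income tax:
  525000 zł × 13% = 68250 zł

Alternative floor tax:
  Adjusted income: 525000 zł + 59000 zł = 584000 zł
  584000 zł × 28% = 163520 zł

163520 zł > 68250 zł, so the alternative floor tax is the binding amount.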